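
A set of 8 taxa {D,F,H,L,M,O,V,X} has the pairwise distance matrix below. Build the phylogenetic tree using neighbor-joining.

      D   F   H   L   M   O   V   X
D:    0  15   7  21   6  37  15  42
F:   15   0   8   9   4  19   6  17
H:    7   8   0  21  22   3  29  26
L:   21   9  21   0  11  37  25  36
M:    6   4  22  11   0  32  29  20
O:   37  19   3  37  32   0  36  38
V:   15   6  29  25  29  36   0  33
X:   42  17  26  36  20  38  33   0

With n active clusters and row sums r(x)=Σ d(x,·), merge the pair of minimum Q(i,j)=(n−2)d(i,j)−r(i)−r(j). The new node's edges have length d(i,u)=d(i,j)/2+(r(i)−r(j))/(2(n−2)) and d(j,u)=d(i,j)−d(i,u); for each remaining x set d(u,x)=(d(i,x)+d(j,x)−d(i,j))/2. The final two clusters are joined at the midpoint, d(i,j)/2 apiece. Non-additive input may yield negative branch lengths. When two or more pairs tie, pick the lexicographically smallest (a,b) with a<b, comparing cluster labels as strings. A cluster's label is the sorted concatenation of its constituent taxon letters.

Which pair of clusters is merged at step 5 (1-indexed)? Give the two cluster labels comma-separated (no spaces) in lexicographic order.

DLM,HOX

step 1: merge (H,O) at d=3, Q=-300; branch lengths H→-17/3, O→26/3; new cluster HO
  updated: d(D,HO)=41/2, d(F,HO)=12, d(HO,L)=55/2, d(HO,M)=51/2, d(HO,V)=31, d(HO,X)=61/2
step 2: merge (D,M) at d=6, Q=-185; branch lengths D→27/5, M→3/5; new cluster DM
  updated: d(DM,F)=13/2, d(DM,HO)=20, d(DM,L)=13, d(DM,V)=19, d(DM,X)=28
step 3: merge (DM,L) at d=13, Q=-145; branch lengths DM→7/2, L→19/2; new cluster DLM
  updated: d(DLM,F)=5/4, d(DLM,HO)=69/4, d(DLM,V)=31/2, d(DLM,X)=51/2
step 4: merge (HO,X) at d=61/2, Q=-421/4; branch lengths HO→305/24, X→427/24; new cluster HOX
  updated: d(DLM,HOX)=49/8, d(F,HOX)=-3/4, d(HOX,V)=67/4
step 5: merge (DLM,HOX) at d=49/8, Q=-131/4; branch lengths DLM→13/4, HOX→23/8; new cluster DHLMOX
  updated: d(DHLMOX,F)=-45/16, d(DHLMOX,V)=209/16
step 6: merge (DHLMOX,F) at d=-45/16, Q=-65/4; branch lengths DHLMOX→17/8, F→-79/16; new cluster DFHLMOX
  updated: d(DFHLMOX,V)=175/16
step 7: merge (DFHLMOX,V) at d=175/16; branch lengths DFHLMOX→175/32, V→175/32; new cluster DFHLMOVX
final tree: (((((D:27/5,M:3/5):7/2,L:19/2):13/4,((H:-17/3,O:26/3):305/24,X:427/24):23/8):17/8,F:-79/16):175/32,V:175/32)
total length: 267/4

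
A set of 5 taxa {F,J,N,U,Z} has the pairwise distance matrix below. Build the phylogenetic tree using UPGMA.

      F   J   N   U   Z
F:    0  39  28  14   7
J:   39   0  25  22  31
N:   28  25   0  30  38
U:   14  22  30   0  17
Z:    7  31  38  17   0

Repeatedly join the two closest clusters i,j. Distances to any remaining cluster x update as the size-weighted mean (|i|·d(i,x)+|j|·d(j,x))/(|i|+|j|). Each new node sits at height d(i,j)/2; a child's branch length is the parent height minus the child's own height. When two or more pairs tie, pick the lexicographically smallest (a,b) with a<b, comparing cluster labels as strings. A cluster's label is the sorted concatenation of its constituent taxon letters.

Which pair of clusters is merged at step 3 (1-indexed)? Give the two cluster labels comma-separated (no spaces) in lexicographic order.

1. join F+Z (d=7) ⇒ FZ; edges |F|=7/2, |Z|=7/2
  updated: d(FZ,J)=35, d(FZ,N)=33, d(FZ,U)=31/2
2. join FZ+U (d=31/2) ⇒ FUZ; edges |FZ|=17/4, |U|=31/4
  updated: d(FUZ,J)=92/3, d(FUZ,N)=32
3. join J+N (d=25) ⇒ JN; edges |J|=25/2, |N|=25/2
  updated: d(FUZ,JN)=94/3
4. join FUZ+JN (d=94/3) ⇒ FJNUZ; edges |FUZ|=95/12, |JN|=19/6
final tree: (((F:7/2,Z:7/2):17/4,U:31/4):95/12,(J:25/2,N:25/2):19/6)
total length: 661/12

J,N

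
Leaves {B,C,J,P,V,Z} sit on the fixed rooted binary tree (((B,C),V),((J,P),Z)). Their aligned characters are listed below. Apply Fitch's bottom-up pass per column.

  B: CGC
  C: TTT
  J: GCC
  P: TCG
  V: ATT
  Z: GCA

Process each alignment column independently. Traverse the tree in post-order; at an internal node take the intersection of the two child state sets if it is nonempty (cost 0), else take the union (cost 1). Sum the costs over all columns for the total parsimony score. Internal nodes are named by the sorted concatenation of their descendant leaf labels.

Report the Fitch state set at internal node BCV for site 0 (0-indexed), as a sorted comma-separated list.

A,C,T

site 0, node BC: B={C} ∪ C={T} → {C,T} (+1)
site 0, node BCV: BC={C,T} ∪ V={A} → {A,C,T} (+1)
site 0, node JP: J={G} ∪ P={T} → {G,T} (+1)
site 0, node JPZ: JP={G,T} ∩ Z={G} → {G} (+0)
site 0, node BCJPVZ: BCV={A,C,T} ∪ JPZ={G} → {A,C,G,T} (+1)
site 1, node BC: B={G} ∪ C={T} → {G,T} (+1)
site 1, node BCV: BC={G,T} ∩ V={T} → {T} (+0)
site 1, node JP: J={C} ∩ P={C} → {C} (+0)
site 1, node JPZ: JP={C} ∩ Z={C} → {C} (+0)
site 1, node BCJPVZ: BCV={T} ∪ JPZ={C} → {C,T} (+1)
site 2, node BC: B={C} ∪ C={T} → {C,T} (+1)
site 2, node BCV: BC={C,T} ∩ V={T} → {T} (+0)
site 2, node JP: J={C} ∪ P={G} → {C,G} (+1)
site 2, node JPZ: JP={C,G} ∪ Z={A} → {A,C,G} (+1)
site 2, node BCJPVZ: BCV={T} ∪ JPZ={A,C,G} → {A,C,G,T} (+1)
per-site changes: [4, 2, 4]; total = 10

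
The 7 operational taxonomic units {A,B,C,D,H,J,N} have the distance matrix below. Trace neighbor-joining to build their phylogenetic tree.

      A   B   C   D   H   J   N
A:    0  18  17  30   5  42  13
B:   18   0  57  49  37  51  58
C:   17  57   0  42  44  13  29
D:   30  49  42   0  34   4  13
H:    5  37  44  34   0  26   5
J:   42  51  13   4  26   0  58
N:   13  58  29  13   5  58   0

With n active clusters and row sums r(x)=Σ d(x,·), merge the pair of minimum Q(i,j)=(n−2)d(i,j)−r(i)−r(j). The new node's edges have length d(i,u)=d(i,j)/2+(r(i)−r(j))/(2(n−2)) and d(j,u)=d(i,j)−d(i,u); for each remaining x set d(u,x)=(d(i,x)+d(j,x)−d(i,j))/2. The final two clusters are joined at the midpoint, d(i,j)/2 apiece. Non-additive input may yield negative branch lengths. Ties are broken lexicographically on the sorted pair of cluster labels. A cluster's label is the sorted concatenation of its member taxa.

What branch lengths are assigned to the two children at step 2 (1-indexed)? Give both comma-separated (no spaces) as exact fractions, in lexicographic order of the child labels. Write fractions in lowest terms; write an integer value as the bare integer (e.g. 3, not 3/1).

iteration 1: select D,J (d=4, Q=-346); attach at lengths (-1/5, 21/5); label the merged cluster DJ
  updated: d(A,DJ)=34, d(B,DJ)=48, d(C,DJ)=51/2, d(DJ,H)=28, d(DJ,N)=67/2
iteration 2: select C,DJ (d=51/2, Q=-479/2); attach at lengths (211/16, 197/16); label the merged cluster CDJ
  updated: d(A,CDJ)=51/4, d(B,CDJ)=159/4, d(CDJ,H)=93/4, d(CDJ,N)=37/2
iteration 3: select H,N (d=5, Q=-599/4); attach at lengths (-37/24, 157/24); label the merged cluster HN
  updated: d(A,HN)=13/2, d(B,HN)=45, d(CDJ,HN)=147/8
iteration 4: select A,B (d=18, Q=-104); attach at lengths (-59/8, 203/8); label the merged cluster AB
  updated: d(AB,CDJ)=69/4, d(AB,HN)=67/4
iteration 5: select AB,CDJ (d=69/4, Q=-419/8); attach at lengths (125/16, 151/16); label the merged cluster ABCDJ
  updated: d(ABCDJ,HN)=143/16
iteration 6: select ABCDJ,HN (d=143/16); attach at lengths (143/32, 143/32); label the merged cluster ABCDHJN
final tree: (((A:-59/8,B:203/8):125/16,(C:211/16,(D:-1/5,J:21/5):197/16):151/16):143/32,(H:-37/24,N:157/24):143/32)
total length: 1259/16

211/16,197/16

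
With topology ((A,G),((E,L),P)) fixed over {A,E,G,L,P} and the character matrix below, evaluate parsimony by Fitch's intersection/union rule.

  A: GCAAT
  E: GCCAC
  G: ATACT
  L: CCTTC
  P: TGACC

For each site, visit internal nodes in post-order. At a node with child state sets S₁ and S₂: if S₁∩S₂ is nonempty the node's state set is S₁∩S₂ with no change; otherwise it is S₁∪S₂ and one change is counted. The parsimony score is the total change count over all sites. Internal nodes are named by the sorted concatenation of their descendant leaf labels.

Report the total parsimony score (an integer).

11

[col 0] AG: children A:{G}, G:{A} ∪→ {A,G}; cost 1
[col 0] EL: children E:{G}, L:{C} ∪→ {C,G}; cost 1
[col 0] ELP: children EL:{C,G}, P:{T} ∪→ {C,G,T}; cost 1
[col 0] AEGLP: children AG:{A,G}, ELP:{C,G,T} ∩→ {G}; cost 0
[col 1] AG: children A:{C}, G:{T} ∪→ {C,T}; cost 1
[col 1] EL: children E:{C}, L:{C} ∩→ {C}; cost 0
[col 1] ELP: children EL:{C}, P:{G} ∪→ {C,G}; cost 1
[col 1] AEGLP: children AG:{C,T}, ELP:{C,G} ∩→ {C}; cost 0
[col 2] AG: children A:{A}, G:{A} ∩→ {A}; cost 0
[col 2] EL: children E:{C}, L:{T} ∪→ {C,T}; cost 1
[col 2] ELP: children EL:{C,T}, P:{A} ∪→ {A,C,T}; cost 1
[col 2] AEGLP: children AG:{A}, ELP:{A,C,T} ∩→ {A}; cost 0
[col 3] AG: children A:{A}, G:{C} ∪→ {A,C}; cost 1
[col 3] EL: children E:{A}, L:{T} ∪→ {A,T}; cost 1
[col 3] ELP: children EL:{A,T}, P:{C} ∪→ {A,C,T}; cost 1
[col 3] AEGLP: children AG:{A,C}, ELP:{A,C,T} ∩→ {A,C}; cost 0
[col 4] AG: children A:{T}, G:{T} ∩→ {T}; cost 0
[col 4] EL: children E:{C}, L:{C} ∩→ {C}; cost 0
[col 4] ELP: children EL:{C}, P:{C} ∩→ {C}; cost 0
[col 4] AEGLP: children AG:{T}, ELP:{C} ∪→ {C,T}; cost 1
per-site changes: [3, 2, 2, 3, 1]; total = 11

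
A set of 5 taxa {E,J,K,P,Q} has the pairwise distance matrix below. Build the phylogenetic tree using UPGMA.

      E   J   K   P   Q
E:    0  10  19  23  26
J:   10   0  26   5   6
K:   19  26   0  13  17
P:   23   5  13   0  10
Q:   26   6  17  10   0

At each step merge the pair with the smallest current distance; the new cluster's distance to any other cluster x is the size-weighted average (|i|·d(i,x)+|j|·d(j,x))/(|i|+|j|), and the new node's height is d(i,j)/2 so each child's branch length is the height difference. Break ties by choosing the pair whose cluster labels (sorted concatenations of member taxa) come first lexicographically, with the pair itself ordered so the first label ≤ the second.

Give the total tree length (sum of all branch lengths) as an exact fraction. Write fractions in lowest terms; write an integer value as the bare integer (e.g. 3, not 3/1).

step 1: merge (J,P) at d=5; branch lengths J→5/2, P→5/2; new cluster JP
  updated: d(E,JP)=33/2, d(JP,K)=39/2, d(JP,Q)=8
step 2: merge (JP,Q) at d=8; branch lengths JP→3/2, Q→4; new cluster JPQ
  updated: d(E,JPQ)=59/3, d(JPQ,K)=56/3
step 3: merge (JPQ,K) at d=56/3; branch lengths JPQ→16/3, K→28/3; new cluster JKPQ
  updated: d(E,JKPQ)=39/2
step 4: merge (E,JKPQ) at d=39/2; branch lengths E→39/4, JKPQ→5/12; new cluster EJKPQ
final tree: (E:39/4,(((J:5/2,P:5/2):3/2,Q:4):16/3,K:28/3):5/12)
total length: 106/3

106/3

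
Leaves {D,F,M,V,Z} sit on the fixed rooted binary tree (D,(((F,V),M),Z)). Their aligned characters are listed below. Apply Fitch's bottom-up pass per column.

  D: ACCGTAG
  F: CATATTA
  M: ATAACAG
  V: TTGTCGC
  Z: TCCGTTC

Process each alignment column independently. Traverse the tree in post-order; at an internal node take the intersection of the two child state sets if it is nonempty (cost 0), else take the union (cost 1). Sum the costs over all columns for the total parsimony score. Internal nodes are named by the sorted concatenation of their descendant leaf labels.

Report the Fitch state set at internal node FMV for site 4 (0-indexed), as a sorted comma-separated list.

C

site 0, node FV: F={C} ∪ V={T} → {C,T} (+1)
site 0, node FMV: FV={C,T} ∪ M={A} → {A,C,T} (+1)
site 0, node FMVZ: FMV={A,C,T} ∩ Z={T} → {T} (+0)
site 0, node DFMVZ: D={A} ∪ FMVZ={T} → {A,T} (+1)
site 1, node FV: F={A} ∪ V={T} → {A,T} (+1)
site 1, node FMV: FV={A,T} ∩ M={T} → {T} (+0)
site 1, node FMVZ: FMV={T} ∪ Z={C} → {C,T} (+1)
site 1, node DFMVZ: D={C} ∩ FMVZ={C,T} → {C} (+0)
site 2, node FV: F={T} ∪ V={G} → {G,T} (+1)
site 2, node FMV: FV={G,T} ∪ M={A} → {A,G,T} (+1)
site 2, node FMVZ: FMV={A,G,T} ∪ Z={C} → {A,C,G,T} (+1)
site 2, node DFMVZ: D={C} ∩ FMVZ={A,C,G,T} → {C} (+0)
site 3, node FV: F={A} ∪ V={T} → {A,T} (+1)
site 3, node FMV: FV={A,T} ∩ M={A} → {A} (+0)
site 3, node FMVZ: FMV={A} ∪ Z={G} → {A,G} (+1)
site 3, node DFMVZ: D={G} ∩ FMVZ={A,G} → {G} (+0)
site 4, node FV: F={T} ∪ V={C} → {C,T} (+1)
site 4, node FMV: FV={C,T} ∩ M={C} → {C} (+0)
site 4, node FMVZ: FMV={C} ∪ Z={T} → {C,T} (+1)
site 4, node DFMVZ: D={T} ∩ FMVZ={C,T} → {T} (+0)
site 5, node FV: F={T} ∪ V={G} → {G,T} (+1)
site 5, node FMV: FV={G,T} ∪ M={A} → {A,G,T} (+1)
site 5, node FMVZ: FMV={A,G,T} ∩ Z={T} → {T} (+0)
site 5, node DFMVZ: D={A} ∪ FMVZ={T} → {A,T} (+1)
site 6, node FV: F={A} ∪ V={C} → {A,C} (+1)
site 6, node FMV: FV={A,C} ∪ M={G} → {A,C,G} (+1)
site 6, node FMVZ: FMV={A,C,G} ∩ Z={C} → {C} (+0)
site 6, node DFMVZ: D={G} ∪ FMVZ={C} → {C,G} (+1)
per-site changes: [3, 2, 3, 2, 2, 3, 3]; total = 18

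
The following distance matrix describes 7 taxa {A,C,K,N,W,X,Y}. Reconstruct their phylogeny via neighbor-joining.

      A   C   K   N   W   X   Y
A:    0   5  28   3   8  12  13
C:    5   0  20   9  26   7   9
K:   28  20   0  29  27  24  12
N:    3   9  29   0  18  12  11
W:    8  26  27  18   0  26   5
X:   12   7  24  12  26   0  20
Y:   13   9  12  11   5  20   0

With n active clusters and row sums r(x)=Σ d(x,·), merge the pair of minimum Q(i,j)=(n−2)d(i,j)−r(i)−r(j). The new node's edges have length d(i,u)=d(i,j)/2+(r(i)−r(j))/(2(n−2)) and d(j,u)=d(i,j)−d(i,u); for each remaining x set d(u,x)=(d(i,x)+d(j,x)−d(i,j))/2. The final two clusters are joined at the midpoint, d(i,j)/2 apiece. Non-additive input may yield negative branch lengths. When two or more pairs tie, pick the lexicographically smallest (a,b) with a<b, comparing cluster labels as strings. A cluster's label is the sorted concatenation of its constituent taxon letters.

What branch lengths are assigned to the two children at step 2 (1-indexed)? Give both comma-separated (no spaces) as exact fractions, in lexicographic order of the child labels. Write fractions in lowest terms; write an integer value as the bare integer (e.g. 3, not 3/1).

227/16,45/16

iteration 1: select W,Y (d=5, Q=-155); attach at lengths (13/2, -3/2); label the merged cluster WY
  updated: d(A,WY)=8, d(C,WY)=15, d(K,WY)=17, d(N,WY)=12, d(WY,X)=41/2
iteration 2: select K,WY (d=17, Q=-245/2); attach at lengths (227/16, 45/16); label the merged cluster KWY
  updated: d(A,KWY)=19/2, d(C,KWY)=9, d(KWY,N)=12, d(KWY,X)=55/4
iteration 3: select A,N (d=3, Q=-113/2); attach at lengths (5/12, 31/12); label the merged cluster AN
  updated: d(AN,C)=11/2, d(AN,KWY)=37/4, d(AN,X)=21/2
iteration 4: select AN,KWY (d=37/4, Q=-155/4); attach at lengths (47/16, 101/16); label the merged cluster AKNWY
  updated: d(AKNWY,C)=21/8, d(AKNWY,X)=15/2
iteration 5: select AKNWY,C (d=21/8, Q=-137/8); attach at lengths (25/16, 17/16); label the merged cluster ACKNWY
  updated: d(ACKNWY,X)=95/16
iteration 6: select ACKNWY,X (d=95/16); attach at lengths (95/32, 95/32); label the merged cluster ACKNWXY
final tree: ((((A:5/12,N:31/12):47/16,(K:227/16,(W:13/2,Y:-3/2):45/16):101/16):25/16,C:17/16):95/32,X:95/32)
total length: 685/16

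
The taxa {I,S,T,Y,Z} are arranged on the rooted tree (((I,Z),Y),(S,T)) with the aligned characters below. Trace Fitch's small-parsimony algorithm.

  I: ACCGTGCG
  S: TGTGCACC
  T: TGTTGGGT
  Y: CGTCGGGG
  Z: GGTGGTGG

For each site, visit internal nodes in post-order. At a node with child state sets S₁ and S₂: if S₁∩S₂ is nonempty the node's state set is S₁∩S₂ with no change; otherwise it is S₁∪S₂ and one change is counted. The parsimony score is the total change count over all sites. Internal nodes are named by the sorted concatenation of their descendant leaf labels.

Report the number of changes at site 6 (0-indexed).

2

site 0, node IZ: I={A} ∪ Z={G} → {A,G} (+1)
site 0, node IYZ: IZ={A,G} ∪ Y={C} → {A,C,G} (+1)
site 0, node ST: S={T} ∩ T={T} → {T} (+0)
site 0, node ISTYZ: IYZ={A,C,G} ∪ ST={T} → {A,C,G,T} (+1)
site 1, node IZ: I={C} ∪ Z={G} → {C,G} (+1)
site 1, node IYZ: IZ={C,G} ∩ Y={G} → {G} (+0)
site 1, node ST: S={G} ∩ T={G} → {G} (+0)
site 1, node ISTYZ: IYZ={G} ∩ ST={G} → {G} (+0)
site 2, node IZ: I={C} ∪ Z={T} → {C,T} (+1)
site 2, node IYZ: IZ={C,T} ∩ Y={T} → {T} (+0)
site 2, node ST: S={T} ∩ T={T} → {T} (+0)
site 2, node ISTYZ: IYZ={T} ∩ ST={T} → {T} (+0)
site 3, node IZ: I={G} ∩ Z={G} → {G} (+0)
site 3, node IYZ: IZ={G} ∪ Y={C} → {C,G} (+1)
site 3, node ST: S={G} ∪ T={T} → {G,T} (+1)
site 3, node ISTYZ: IYZ={C,G} ∩ ST={G,T} → {G} (+0)
site 4, node IZ: I={T} ∪ Z={G} → {G,T} (+1)
site 4, node IYZ: IZ={G,T} ∩ Y={G} → {G} (+0)
site 4, node ST: S={C} ∪ T={G} → {C,G} (+1)
site 4, node ISTYZ: IYZ={G} ∩ ST={C,G} → {G} (+0)
site 5, node IZ: I={G} ∪ Z={T} → {G,T} (+1)
site 5, node IYZ: IZ={G,T} ∩ Y={G} → {G} (+0)
site 5, node ST: S={A} ∪ T={G} → {A,G} (+1)
site 5, node ISTYZ: IYZ={G} ∩ ST={A,G} → {G} (+0)
site 6, node IZ: I={C} ∪ Z={G} → {C,G} (+1)
site 6, node IYZ: IZ={C,G} ∩ Y={G} → {G} (+0)
site 6, node ST: S={C} ∪ T={G} → {C,G} (+1)
site 6, node ISTYZ: IYZ={G} ∩ ST={C,G} → {G} (+0)
site 7, node IZ: I={G} ∩ Z={G} → {G} (+0)
site 7, node IYZ: IZ={G} ∩ Y={G} → {G} (+0)
site 7, node ST: S={C} ∪ T={T} → {C,T} (+1)
site 7, node ISTYZ: IYZ={G} ∪ ST={C,T} → {C,G,T} (+1)
per-site changes: [3, 1, 1, 2, 2, 2, 2, 2]; total = 15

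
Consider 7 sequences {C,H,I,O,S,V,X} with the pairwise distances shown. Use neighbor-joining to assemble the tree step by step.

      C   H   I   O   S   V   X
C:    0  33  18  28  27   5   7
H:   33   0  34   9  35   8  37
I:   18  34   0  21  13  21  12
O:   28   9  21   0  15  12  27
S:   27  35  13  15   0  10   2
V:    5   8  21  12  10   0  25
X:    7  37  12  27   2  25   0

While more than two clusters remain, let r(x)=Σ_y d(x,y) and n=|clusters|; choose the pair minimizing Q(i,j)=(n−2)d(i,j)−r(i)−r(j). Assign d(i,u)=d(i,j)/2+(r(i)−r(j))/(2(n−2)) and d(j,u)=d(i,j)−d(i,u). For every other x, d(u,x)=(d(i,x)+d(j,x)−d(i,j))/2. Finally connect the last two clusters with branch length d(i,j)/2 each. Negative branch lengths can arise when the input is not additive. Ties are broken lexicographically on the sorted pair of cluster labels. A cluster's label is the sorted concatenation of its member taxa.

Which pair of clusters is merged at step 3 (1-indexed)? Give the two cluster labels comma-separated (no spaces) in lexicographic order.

1. join H+O (d=9, Q=-223) ⇒ HO; edges |H|=89/10, |O|=1/10
  updated: d(C,HO)=26, d(HO,I)=23, d(HO,S)=41/2, d(HO,V)=11/2, d(HO,X)=55/2
2. join HO+V (d=11/2, Q=-147) ⇒ HOV; edges |HO|=29/4, |V|=-7/4
  updated: d(C,HOV)=51/4, d(HOV,I)=77/4, d(HOV,S)=25/2, d(HOV,X)=47/2
3. join C+HOV (d=51/4, Q=-189/2) ⇒ CHOV; edges |C|=35/6, |HOV|=83/12
  updated: d(CHOV,I)=49/4, d(CHOV,S)=107/8, d(CHOV,X)=71/8
4. join CHOV+I (d=49/4, Q=-189/4) ⇒ CHIOV; edges |CHOV|=87/16, |I|=109/16
  updated: d(CHIOV,S)=113/16, d(CHIOV,X)=69/16
5. join CHIOV+S (d=113/16, Q=-107/8) ⇒ CHIOSV; edges |CHIOV|=75/16, |S|=19/8
  updated: d(CHIOSV,X)=-3/8
6. join CHIOSV+X (d=-3/8) ⇒ CHIOSVX; edges |CHIOSV|=-3/16, |X|=-3/16
final tree: ((((C:35/6,((H:89/10,O:1/10):29/4,V:-7/4):83/12):87/16,I:109/16):75/16,S:19/8):-3/16,X:-3/16)
total length: 739/16

C,HOV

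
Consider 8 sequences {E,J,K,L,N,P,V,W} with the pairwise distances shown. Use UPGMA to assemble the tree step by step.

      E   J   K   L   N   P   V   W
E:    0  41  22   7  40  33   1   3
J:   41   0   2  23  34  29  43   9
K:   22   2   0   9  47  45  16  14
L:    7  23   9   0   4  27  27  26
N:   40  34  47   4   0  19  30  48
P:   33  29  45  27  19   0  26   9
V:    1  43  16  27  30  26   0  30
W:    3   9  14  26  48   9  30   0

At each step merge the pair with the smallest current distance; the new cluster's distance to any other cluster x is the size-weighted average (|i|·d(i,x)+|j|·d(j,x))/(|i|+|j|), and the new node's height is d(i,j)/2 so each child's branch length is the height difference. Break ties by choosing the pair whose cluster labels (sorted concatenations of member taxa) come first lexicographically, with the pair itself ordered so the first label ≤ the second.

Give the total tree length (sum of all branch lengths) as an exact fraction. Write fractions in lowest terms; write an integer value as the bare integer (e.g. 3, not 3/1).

iteration 1: select E,V (d=1); attach at lengths (1/2, 1/2); label the merged cluster EV
  updated: d(EV,J)=42, d(EV,K)=19, d(EV,L)=17, d(EV,N)=35, d(EV,P)=59/2, d(EV,W)=33/2
iteration 2: select J,K (d=2); attach at lengths (1, 1); label the merged cluster JK
  updated: d(EV,JK)=61/2, d(JK,L)=16, d(JK,N)=81/2, d(JK,P)=37, d(JK,W)=23/2
iteration 3: select L,N (d=4); attach at lengths (2, 2); label the merged cluster LN
  updated: d(EV,LN)=26, d(JK,LN)=113/4, d(LN,P)=23, d(LN,W)=37
iteration 4: select P,W (d=9); attach at lengths (9/2, 9/2); label the merged cluster PW
  updated: d(EV,PW)=23, d(JK,PW)=97/4, d(LN,PW)=30
iteration 5: select EV,PW (d=23); attach at lengths (11, 7); label the merged cluster EPVW
  updated: d(EPVW,JK)=219/8, d(EPVW,LN)=28
iteration 6: select EPVW,JK (d=219/8); attach at lengths (35/16, 203/16); label the merged cluster EJKPVW
  updated: d(EJKPVW,LN)=337/12
iteration 7: select EJKPVW,LN (d=337/12); attach at lengths (17/48, 289/24); label the merged cluster EJKLNPVW
final tree: ((((E:1/2,V:1/2):11,(P:9/2,W:9/2):7):35/16,(J:1,K:1):203/16):17/48,(L:2,N:2):289/24)
total length: 2941/48

2941/48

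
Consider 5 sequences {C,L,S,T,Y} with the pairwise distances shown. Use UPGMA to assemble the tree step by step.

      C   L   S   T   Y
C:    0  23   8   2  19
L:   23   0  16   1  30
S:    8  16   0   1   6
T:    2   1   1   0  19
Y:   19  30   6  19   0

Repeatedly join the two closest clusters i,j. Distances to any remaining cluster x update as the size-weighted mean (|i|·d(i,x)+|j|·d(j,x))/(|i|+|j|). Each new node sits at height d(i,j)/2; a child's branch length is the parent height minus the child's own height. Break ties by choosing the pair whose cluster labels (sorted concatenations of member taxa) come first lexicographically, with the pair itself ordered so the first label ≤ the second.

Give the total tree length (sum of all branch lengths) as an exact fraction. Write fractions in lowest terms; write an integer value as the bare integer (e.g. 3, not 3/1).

101/4

1. join L+T (d=1) ⇒ LT; edges |L|=1/2, |T|=1/2
  updated: d(C,LT)=25/2, d(LT,S)=17/2, d(LT,Y)=49/2
2. join S+Y (d=6) ⇒ SY; edges |S|=3, |Y|=3
  updated: d(C,SY)=27/2, d(LT,SY)=33/2
3. join C+LT (d=25/2) ⇒ CLT; edges |C|=25/4, |LT|=23/4
  updated: d(CLT,SY)=31/2
4. join CLT+SY (d=31/2) ⇒ CLSTY; edges |CLT|=3/2, |SY|=19/4
final tree: ((C:25/4,(L:1/2,T:1/2):23/4):3/2,(S:3,Y:3):19/4)
total length: 101/4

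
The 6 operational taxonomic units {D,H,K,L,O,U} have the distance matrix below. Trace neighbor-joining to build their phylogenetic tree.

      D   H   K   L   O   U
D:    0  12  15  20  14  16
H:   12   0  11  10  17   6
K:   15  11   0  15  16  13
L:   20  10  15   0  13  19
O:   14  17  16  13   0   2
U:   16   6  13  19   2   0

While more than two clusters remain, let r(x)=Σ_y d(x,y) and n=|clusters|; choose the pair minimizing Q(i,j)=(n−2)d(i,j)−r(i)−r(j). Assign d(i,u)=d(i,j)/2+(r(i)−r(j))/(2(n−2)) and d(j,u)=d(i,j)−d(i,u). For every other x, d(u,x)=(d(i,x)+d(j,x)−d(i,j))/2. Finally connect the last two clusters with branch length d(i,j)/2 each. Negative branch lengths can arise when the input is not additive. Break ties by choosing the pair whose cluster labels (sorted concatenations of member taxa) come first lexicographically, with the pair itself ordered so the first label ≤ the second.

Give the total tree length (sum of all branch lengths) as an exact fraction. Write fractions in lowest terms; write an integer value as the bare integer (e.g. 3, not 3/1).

557/16

iteration 1: select O,U (d=2, Q=-110); attach at lengths (7/4, 1/4); label the merged cluster OU
  updated: d(D,OU)=14, d(H,OU)=21/2, d(K,OU)=27/2, d(L,OU)=15
iteration 2: select H,L (d=10, Q=-147/2); attach at lengths (9/4, 31/4); label the merged cluster HL
  updated: d(D,HL)=11, d(HL,K)=8, d(HL,OU)=31/4
iteration 3: select D,OU (d=14, Q=-189/4); attach at lengths (131/16, 93/16); label the merged cluster DOU
  updated: d(DOU,HL)=19/8, d(DOU,K)=29/4
iteration 4: select DOU,HL (d=19/8, Q=-141/8); attach at lengths (13/16, 25/16); label the merged cluster DHLOU
  updated: d(DHLOU,K)=103/16
iteration 5: select DHLOU,K (d=103/16); attach at lengths (103/32, 103/32); label the merged cluster DHKLOU
final tree: (((D:131/16,(O:7/4,U:1/4):93/16):13/16,(H:9/4,L:31/4):25/16):103/32,K:103/32)
total length: 557/16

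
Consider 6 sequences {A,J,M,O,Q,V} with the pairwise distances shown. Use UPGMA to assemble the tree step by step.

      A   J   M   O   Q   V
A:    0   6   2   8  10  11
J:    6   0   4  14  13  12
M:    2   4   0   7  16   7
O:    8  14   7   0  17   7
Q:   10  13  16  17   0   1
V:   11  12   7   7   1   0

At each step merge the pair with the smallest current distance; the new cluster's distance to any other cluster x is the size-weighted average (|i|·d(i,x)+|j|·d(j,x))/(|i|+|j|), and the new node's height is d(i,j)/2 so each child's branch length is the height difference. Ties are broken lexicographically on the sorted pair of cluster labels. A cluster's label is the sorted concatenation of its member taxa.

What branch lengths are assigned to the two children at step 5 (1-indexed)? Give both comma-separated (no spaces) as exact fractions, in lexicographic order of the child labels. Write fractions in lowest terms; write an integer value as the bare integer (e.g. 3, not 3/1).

iteration 1: select Q,V (d=1); attach at lengths (1/2, 1/2); label the merged cluster QV
  updated: d(A,QV)=21/2, d(J,QV)=25/2, d(M,QV)=23/2, d(O,QV)=12
iteration 2: select A,M (d=2); attach at lengths (1, 1); label the merged cluster AM
  updated: d(AM,J)=5, d(AM,O)=15/2, d(AM,QV)=11
iteration 3: select AM,J (d=5); attach at lengths (3/2, 5/2); label the merged cluster AJM
  updated: d(AJM,O)=29/3, d(AJM,QV)=23/2
iteration 4: select AJM,O (d=29/3); attach at lengths (7/3, 29/6); label the merged cluster AJMO
  updated: d(AJMO,QV)=93/8
iteration 5: select AJMO,QV (d=93/8); attach at lengths (47/48, 85/16); label the merged cluster AJMOQV
final tree: ((((A:1,M:1):3/2,J:5/2):7/3,O:29/6):47/48,(Q:1/2,V:1/2):85/16)
total length: 491/24

47/48,85/16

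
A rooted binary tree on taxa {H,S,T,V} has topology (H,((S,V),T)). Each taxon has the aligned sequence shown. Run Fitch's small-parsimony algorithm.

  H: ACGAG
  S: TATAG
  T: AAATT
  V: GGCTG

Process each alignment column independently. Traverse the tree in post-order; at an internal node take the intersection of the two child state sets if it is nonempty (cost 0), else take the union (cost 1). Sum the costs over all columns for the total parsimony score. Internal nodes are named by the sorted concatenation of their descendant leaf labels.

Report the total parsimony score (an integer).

10

[col 0] SV: children S:{T}, V:{G} ∪→ {G,T}; cost 1
[col 0] STV: children SV:{G,T}, T:{A} ∪→ {A,G,T}; cost 1
[col 0] HSTV: children H:{A}, STV:{A,G,T} ∩→ {A}; cost 0
[col 1] SV: children S:{A}, V:{G} ∪→ {A,G}; cost 1
[col 1] STV: children SV:{A,G}, T:{A} ∩→ {A}; cost 0
[col 1] HSTV: children H:{C}, STV:{A} ∪→ {A,C}; cost 1
[col 2] SV: children S:{T}, V:{C} ∪→ {C,T}; cost 1
[col 2] STV: children SV:{C,T}, T:{A} ∪→ {A,C,T}; cost 1
[col 2] HSTV: children H:{G}, STV:{A,C,T} ∪→ {A,C,G,T}; cost 1
[col 3] SV: children S:{A}, V:{T} ∪→ {A,T}; cost 1
[col 3] STV: children SV:{A,T}, T:{T} ∩→ {T}; cost 0
[col 3] HSTV: children H:{A}, STV:{T} ∪→ {A,T}; cost 1
[col 4] SV: children S:{G}, V:{G} ∩→ {G}; cost 0
[col 4] STV: children SV:{G}, T:{T} ∪→ {G,T}; cost 1
[col 4] HSTV: children H:{G}, STV:{G,T} ∩→ {G}; cost 0
per-site changes: [2, 2, 3, 2, 1]; total = 10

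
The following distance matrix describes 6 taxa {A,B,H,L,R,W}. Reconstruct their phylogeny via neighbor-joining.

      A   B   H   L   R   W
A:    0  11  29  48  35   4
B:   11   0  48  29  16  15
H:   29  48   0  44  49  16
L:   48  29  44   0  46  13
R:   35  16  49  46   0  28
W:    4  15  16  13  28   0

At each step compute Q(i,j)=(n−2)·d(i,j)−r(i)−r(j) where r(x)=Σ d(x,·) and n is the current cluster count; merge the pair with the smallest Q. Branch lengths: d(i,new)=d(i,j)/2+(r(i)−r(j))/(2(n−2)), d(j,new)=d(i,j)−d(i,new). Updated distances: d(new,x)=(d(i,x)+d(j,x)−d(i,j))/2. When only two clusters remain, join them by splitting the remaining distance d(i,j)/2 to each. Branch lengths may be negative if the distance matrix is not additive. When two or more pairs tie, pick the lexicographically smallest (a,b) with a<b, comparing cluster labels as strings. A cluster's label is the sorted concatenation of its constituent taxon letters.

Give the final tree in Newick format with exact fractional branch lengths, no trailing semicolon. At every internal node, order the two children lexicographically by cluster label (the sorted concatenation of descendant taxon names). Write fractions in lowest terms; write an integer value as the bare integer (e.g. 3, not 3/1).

((((A:85/12,(B:9/8,R:119/8):95/12):27/4,H:41/2):3,L:21):-4,W:-4)

1. join B+R (d=16, Q=-229) ⇒ BR; edges |B|=9/8, |R|=119/8
  updated: d(A,BR)=15, d(BR,H)=81/2, d(BR,L)=59/2, d(BR,W)=27/2
2. join A+BR (d=15, Q=-299/2) ⇒ ABR; edges |A|=85/12, |BR|=95/12
  updated: d(ABR,H)=109/4, d(ABR,L)=125/4, d(ABR,W)=5/4
3. join ABR+H (d=109/4, Q=-185/2) ⇒ ABHR; edges |ABR|=27/4, |H|=41/2
  updated: d(ABHR,L)=24, d(ABHR,W)=-5
4. join ABHR+L (d=24, Q=-32) ⇒ ABHLR; edges |ABHR|=3, |L|=21
  updated: d(ABHLR,W)=-8
5. join ABHLR+W (d=-8) ⇒ ABHLRW; edges |ABHLR|=-4, |W|=-4
final tree: ((((A:85/12,(B:9/8,R:119/8):95/12):27/4,H:41/2):3,L:21):-4,W:-4)
total length: 297/4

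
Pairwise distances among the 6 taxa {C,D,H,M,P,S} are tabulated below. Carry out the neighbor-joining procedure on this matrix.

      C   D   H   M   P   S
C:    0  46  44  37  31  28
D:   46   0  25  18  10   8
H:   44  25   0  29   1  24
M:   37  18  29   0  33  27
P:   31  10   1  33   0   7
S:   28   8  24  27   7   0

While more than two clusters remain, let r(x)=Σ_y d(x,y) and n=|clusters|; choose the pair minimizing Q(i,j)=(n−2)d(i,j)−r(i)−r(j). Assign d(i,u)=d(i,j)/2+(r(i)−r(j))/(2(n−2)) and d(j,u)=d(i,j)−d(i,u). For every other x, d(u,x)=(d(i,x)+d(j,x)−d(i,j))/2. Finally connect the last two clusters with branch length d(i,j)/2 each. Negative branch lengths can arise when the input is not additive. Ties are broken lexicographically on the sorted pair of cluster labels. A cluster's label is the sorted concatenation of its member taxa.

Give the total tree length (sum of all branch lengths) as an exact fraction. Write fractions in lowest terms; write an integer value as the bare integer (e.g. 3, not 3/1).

iteration 1: select H,P (d=1, Q=-201); attach at lengths (45/8, -37/8); label the merged cluster HP
  updated: d(C,HP)=37, d(D,HP)=17, d(HP,M)=61/2, d(HP,S)=15
iteration 2: select C,M (d=37, Q=-299/2); attach at lengths (293/12, 151/12); label the merged cluster CM
  updated: d(CM,D)=27/2, d(CM,HP)=61/4, d(CM,S)=9
iteration 3: select CM,HP (d=61/4, Q=-109/2); attach at lengths (21/4, 10); label the merged cluster CHMP
  updated: d(CHMP,D)=61/8, d(CHMP,S)=35/8
iteration 4: select CHMP,D (d=61/8, Q=-20); attach at lengths (2, 45/8); label the merged cluster CDHMP
  updated: d(CDHMP,S)=19/8
iteration 5: select CDHMP,S (d=19/8); attach at lengths (19/16, 19/16); label the merged cluster CDHMPS
final tree: ((((C:293/12,M:151/12):21/4,(H:45/8,P:-37/8):10):2,D:45/8):19/16,S:19/16)
total length: 253/4

253/4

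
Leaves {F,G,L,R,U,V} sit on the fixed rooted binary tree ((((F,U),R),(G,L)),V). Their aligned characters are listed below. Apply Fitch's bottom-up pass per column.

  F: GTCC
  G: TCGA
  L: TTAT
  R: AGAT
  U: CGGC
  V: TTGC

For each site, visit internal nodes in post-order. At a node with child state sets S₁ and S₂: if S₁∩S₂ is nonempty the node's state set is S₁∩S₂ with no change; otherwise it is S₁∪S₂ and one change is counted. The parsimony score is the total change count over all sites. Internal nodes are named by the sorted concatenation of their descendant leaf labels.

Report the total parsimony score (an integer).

site 0, node FU: F={G} ∪ U={C} → {C,G} (+1)
site 0, node FRU: FU={C,G} ∪ R={A} → {A,C,G} (+1)
site 0, node GL: G={T} ∩ L={T} → {T} (+0)
site 0, node FGLRU: FRU={A,C,G} ∪ GL={T} → {A,C,G,T} (+1)
site 0, node FGLRUV: FGLRU={A,C,G,T} ∩ V={T} → {T} (+0)
site 1, node FU: F={T} ∪ U={G} → {G,T} (+1)
site 1, node FRU: FU={G,T} ∩ R={G} → {G} (+0)
site 1, node GL: G={C} ∪ L={T} → {C,T} (+1)
site 1, node FGLRU: FRU={G} ∪ GL={C,T} → {C,G,T} (+1)
site 1, node FGLRUV: FGLRU={C,G,T} ∩ V={T} → {T} (+0)
site 2, node FU: F={C} ∪ U={G} → {C,G} (+1)
site 2, node FRU: FU={C,G} ∪ R={A} → {A,C,G} (+1)
site 2, node GL: G={G} ∪ L={A} → {A,G} (+1)
site 2, node FGLRU: FRU={A,C,G} ∩ GL={A,G} → {A,G} (+0)
site 2, node FGLRUV: FGLRU={A,G} ∩ V={G} → {G} (+0)
site 3, node FU: F={C} ∩ U={C} → {C} (+0)
site 3, node FRU: FU={C} ∪ R={T} → {C,T} (+1)
site 3, node GL: G={A} ∪ L={T} → {A,T} (+1)
site 3, node FGLRU: FRU={C,T} ∩ GL={A,T} → {T} (+0)
site 3, node FGLRUV: FGLRU={T} ∪ V={C} → {C,T} (+1)
per-site changes: [3, 3, 3, 3]; total = 12

12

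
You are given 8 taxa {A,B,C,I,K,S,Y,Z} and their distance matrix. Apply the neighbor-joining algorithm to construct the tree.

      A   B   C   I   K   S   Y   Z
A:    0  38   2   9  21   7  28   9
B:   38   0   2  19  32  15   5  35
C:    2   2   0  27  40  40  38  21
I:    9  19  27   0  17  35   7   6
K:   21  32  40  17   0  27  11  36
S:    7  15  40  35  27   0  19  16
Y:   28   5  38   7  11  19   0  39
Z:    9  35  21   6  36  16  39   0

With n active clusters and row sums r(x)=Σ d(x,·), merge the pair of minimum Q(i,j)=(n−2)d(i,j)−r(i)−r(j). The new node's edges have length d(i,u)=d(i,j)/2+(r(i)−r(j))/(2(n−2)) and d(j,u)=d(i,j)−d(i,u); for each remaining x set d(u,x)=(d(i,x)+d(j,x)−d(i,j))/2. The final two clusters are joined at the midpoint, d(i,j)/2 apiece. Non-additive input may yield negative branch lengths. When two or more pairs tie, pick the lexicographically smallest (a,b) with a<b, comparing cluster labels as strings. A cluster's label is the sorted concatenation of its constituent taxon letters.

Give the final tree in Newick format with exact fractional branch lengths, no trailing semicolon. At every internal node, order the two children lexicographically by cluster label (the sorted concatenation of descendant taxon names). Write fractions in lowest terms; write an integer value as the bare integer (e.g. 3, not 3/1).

(((A:-23/32,S:247/32):63/32,((B:-1,C:3):637/48,(I:29/32,(K:31/4,Y:13/4):179/32):269/48):157/32):225/64,Z:225/64)

iteration 1: select B,C (d=2, Q=-304); attach at lengths (-1, 3); label the merged cluster BC
  updated: d(A,BC)=19, d(BC,I)=22, d(BC,K)=35, d(BC,S)=53/2, d(BC,Y)=41/2, d(BC,Z)=27
iteration 2: select K,Y (d=11, Q=-433/2); attach at lengths (31/4, 13/4); label the merged cluster KY
  updated: d(A,KY)=19, d(BC,KY)=89/4, d(I,KY)=13/2, d(KY,S)=35/2, d(KY,Z)=32
iteration 3: select I,KY (d=13/2, Q=-599/4); attach at lengths (29/32, 179/32); label the merged cluster IKY
  updated: d(A,IKY)=43/4, d(BC,IKY)=151/8, d(IKY,S)=23, d(IKY,Z)=63/4
iteration 4: select BC,IKY (d=151/8, Q=-825/8); attach at lengths (637/48, 269/48); label the merged cluster BCIKY
  updated: d(A,BCIKY)=87/16, d(BCIKY,S)=245/16, d(BCIKY,Z)=191/16
iteration 5: select A,S (d=7, Q=-183/4); attach at lengths (-23/32, 247/32); label the merged cluster AS
  updated: d(AS,BCIKY)=55/8, d(AS,Z)=9
iteration 6: select AS,BCIKY (d=55/8, Q=-445/16); attach at lengths (63/32, 157/32); label the merged cluster ABCIKSY
  updated: d(ABCIKSY,Z)=225/32
iteration 7: select ABCIKSY,Z (d=225/32); attach at lengths (225/64, 225/64); label the merged cluster ABCIKSYZ
final tree: (((A:-23/32,S:247/32):63/32,((B:-1,C:3):637/48,(I:29/32,(K:31/4,Y:13/4):179/32):269/48):157/32):225/64,Z:225/64)
total length: 1897/32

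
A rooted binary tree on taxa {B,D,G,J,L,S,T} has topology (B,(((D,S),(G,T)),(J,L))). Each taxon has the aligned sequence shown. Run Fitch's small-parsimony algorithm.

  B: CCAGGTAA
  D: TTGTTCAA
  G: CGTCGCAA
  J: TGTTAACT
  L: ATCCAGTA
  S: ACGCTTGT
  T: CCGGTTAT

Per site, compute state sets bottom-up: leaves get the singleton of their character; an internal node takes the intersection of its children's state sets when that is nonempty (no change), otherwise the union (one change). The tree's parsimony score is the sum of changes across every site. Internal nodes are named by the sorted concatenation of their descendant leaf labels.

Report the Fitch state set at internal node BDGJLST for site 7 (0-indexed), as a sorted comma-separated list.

A

[col 0] DS: children D:{T}, S:{A} ∪→ {A,T}; cost 1
[col 0] GT: children G:{C}, T:{C} ∩→ {C}; cost 0
[col 0] DGST: children DS:{A,T}, GT:{C} ∪→ {A,C,T}; cost 1
[col 0] JL: children J:{T}, L:{A} ∪→ {A,T}; cost 1
[col 0] DGJLST: children DGST:{A,C,T}, JL:{A,T} ∩→ {A,T}; cost 0
[col 0] BDGJLST: children B:{C}, DGJLST:{A,T} ∪→ {A,C,T}; cost 1
[col 1] DS: children D:{T}, S:{C} ∪→ {C,T}; cost 1
[col 1] GT: children G:{G}, T:{C} ∪→ {C,G}; cost 1
[col 1] DGST: children DS:{C,T}, GT:{C,G} ∩→ {C}; cost 0
[col 1] JL: children J:{G}, L:{T} ∪→ {G,T}; cost 1
[col 1] DGJLST: children DGST:{C}, JL:{G,T} ∪→ {C,G,T}; cost 1
[col 1] BDGJLST: children B:{C}, DGJLST:{C,G,T} ∩→ {C}; cost 0
[col 2] DS: children D:{G}, S:{G} ∩→ {G}; cost 0
[col 2] GT: children G:{T}, T:{G} ∪→ {G,T}; cost 1
[col 2] DGST: children DS:{G}, GT:{G,T} ∩→ {G}; cost 0
[col 2] JL: children J:{T}, L:{C} ∪→ {C,T}; cost 1
[col 2] DGJLST: children DGST:{G}, JL:{C,T} ∪→ {C,G,T}; cost 1
[col 2] BDGJLST: children B:{A}, DGJLST:{C,G,T} ∪→ {A,C,G,T}; cost 1
[col 3] DS: children D:{T}, S:{C} ∪→ {C,T}; cost 1
[col 3] GT: children G:{C}, T:{G} ∪→ {C,G}; cost 1
[col 3] DGST: children DS:{C,T}, GT:{C,G} ∩→ {C}; cost 0
[col 3] JL: children J:{T}, L:{C} ∪→ {C,T}; cost 1
[col 3] DGJLST: children DGST:{C}, JL:{C,T} ∩→ {C}; cost 0
[col 3] BDGJLST: children B:{G}, DGJLST:{C} ∪→ {C,G}; cost 1
[col 4] DS: children D:{T}, S:{T} ∩→ {T}; cost 0
[col 4] GT: children G:{G}, T:{T} ∪→ {G,T}; cost 1
[col 4] DGST: children DS:{T}, GT:{G,T} ∩→ {T}; cost 0
[col 4] JL: children J:{A}, L:{A} ∩→ {A}; cost 0
[col 4] DGJLST: children DGST:{T}, JL:{A} ∪→ {A,T}; cost 1
[col 4] BDGJLST: children B:{G}, DGJLST:{A,T} ∪→ {A,G,T}; cost 1
[col 5] DS: children D:{C}, S:{T} ∪→ {C,T}; cost 1
[col 5] GT: children G:{C}, T:{T} ∪→ {C,T}; cost 1
[col 5] DGST: children DS:{C,T}, GT:{C,T} ∩→ {C,T}; cost 0
[col 5] JL: children J:{A}, L:{G} ∪→ {A,G}; cost 1
[col 5] DGJLST: children DGST:{C,T}, JL:{A,G} ∪→ {A,C,G,T}; cost 1
[col 5] BDGJLST: children B:{T}, DGJLST:{A,C,G,T} ∩→ {T}; cost 0
[col 6] DS: children D:{A}, S:{G} ∪→ {A,G}; cost 1
[col 6] GT: children G:{A}, T:{A} ∩→ {A}; cost 0
[col 6] DGST: children DS:{A,G}, GT:{A} ∩→ {A}; cost 0
[col 6] JL: children J:{C}, L:{T} ∪→ {C,T}; cost 1
[col 6] DGJLST: children DGST:{A}, JL:{C,T} ∪→ {A,C,T}; cost 1
[col 6] BDGJLST: children B:{A}, DGJLST:{A,C,T} ∩→ {A}; cost 0
[col 7] DS: children D:{A}, S:{T} ∪→ {A,T}; cost 1
[col 7] GT: children G:{A}, T:{T} ∪→ {A,T}; cost 1
[col 7] DGST: children DS:{A,T}, GT:{A,T} ∩→ {A,T}; cost 0
[col 7] JL: children J:{T}, L:{A} ∪→ {A,T}; cost 1
[col 7] DGJLST: children DGST:{A,T}, JL:{A,T} ∩→ {A,T}; cost 0
[col 7] BDGJLST: children B:{A}, DGJLST:{A,T} ∩→ {A}; cost 0
per-site changes: [4, 4, 4, 4, 3, 4, 3, 3]; total = 29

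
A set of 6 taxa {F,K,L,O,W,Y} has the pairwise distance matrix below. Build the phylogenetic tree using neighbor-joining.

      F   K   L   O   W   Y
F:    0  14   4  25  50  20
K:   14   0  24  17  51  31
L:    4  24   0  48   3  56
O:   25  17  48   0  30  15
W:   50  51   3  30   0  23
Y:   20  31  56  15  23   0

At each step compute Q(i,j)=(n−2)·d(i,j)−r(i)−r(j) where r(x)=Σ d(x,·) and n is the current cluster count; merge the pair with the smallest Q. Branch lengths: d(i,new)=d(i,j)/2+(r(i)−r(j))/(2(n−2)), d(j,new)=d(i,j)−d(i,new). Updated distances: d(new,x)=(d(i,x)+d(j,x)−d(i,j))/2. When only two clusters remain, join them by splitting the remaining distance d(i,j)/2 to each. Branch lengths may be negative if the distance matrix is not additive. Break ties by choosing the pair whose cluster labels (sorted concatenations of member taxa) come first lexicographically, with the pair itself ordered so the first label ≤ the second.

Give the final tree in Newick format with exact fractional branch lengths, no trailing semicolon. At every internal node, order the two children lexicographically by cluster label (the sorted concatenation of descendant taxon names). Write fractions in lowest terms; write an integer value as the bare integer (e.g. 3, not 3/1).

1. join L+W (d=3, Q=-280) ⇒ LW; edges |L|=-5/4, |W|=17/4
  updated: d(F,LW)=51/2, d(K,LW)=36, d(LW,O)=75/2, d(LW,Y)=38
2. join O+Y (d=15, Q=-307/2) ⇒ OY; edges |O|=71/12, |Y|=109/12
  updated: d(F,OY)=15, d(K,OY)=33/2, d(LW,OY)=121/4
3. join F+LW (d=51/2, Q=-381/4) ⇒ FLW; edges |F|=55/16, |LW|=353/16
  updated: d(FLW,K)=49/4, d(FLW,OY)=79/8
4. join FLW+K (d=49/4, Q=-309/8) ⇒ FKLW; edges |FLW|=45/16, |K|=151/16
  updated: d(FKLW,OY)=113/16
5. join FKLW+OY (d=113/16) ⇒ FKLOWY; edges |FKLW|=113/32, |OY|=113/32
final tree: (((F:55/16,(L:-5/4,W:17/4):353/16):45/16,K:151/16):113/32,(O:71/12,Y:109/12):113/32)
total length: 1005/16

(((F:55/16,(L:-5/4,W:17/4):353/16):45/16,K:151/16):113/32,(O:71/12,Y:109/12):113/32)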